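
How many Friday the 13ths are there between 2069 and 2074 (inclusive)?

Friday-the-13ths by year:
2069: Sep, Dec
2070: Jun
2071: Feb, Mar, Nov
2072: May
2073: Jan, Oct
2074: Apr, Jul

11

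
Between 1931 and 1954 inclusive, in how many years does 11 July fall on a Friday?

3

Day of week of July 11 in each year:
1931: Sat, 1932: Mon, 1933: Tue, 1934: Wed, 1935: Thu, 1936: Sat, 1937: Sun, 1938: Mon, 1939: Tue, 1940: Thu, 1941: Fri ✓, 1942: Sat, 1943: Sun, 1944: Tue, 1945: Wed, 1946: Thu, 1947: Fri ✓, 1948: Sun, 1949: Mon, 1950: Tue, 1951: Wed, 1952: Fri ✓, 1953: Sat, 1954: Sun
Fridays: 1941, 1947, 1952.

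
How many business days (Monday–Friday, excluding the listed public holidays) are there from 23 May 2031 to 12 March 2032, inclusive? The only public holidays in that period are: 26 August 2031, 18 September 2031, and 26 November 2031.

23 May 2031 is a Friday.
From 23 May 2031 to 12 March 2032 is 295 days inclusive.
295 = 7 × 42 + 1, so there are 42 full weeks plus 1 extra day.
Each full week contributes 5 weekdays (Mon–Fri): 42 × 5 = 210.
The 1 extra day is Fri — 1 of them qualifies.
Total: 210 + 1 = 211.
Holidays: 26 August 2031 (Tue); 18 September 2031 (Thu); 26 November 2031 (Wed).
All 3 holidays fall on weekdays, so subtract 3.
Business days: 211 − 3 = 208.

208 business days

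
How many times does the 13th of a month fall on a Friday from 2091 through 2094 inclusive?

7

Friday-the-13ths by year:
2091: Apr, Jul
2092: Jun
2093: Feb, Mar, Nov
2094: Aug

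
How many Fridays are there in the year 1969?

52

1969-01-01 is a Wednesday.
From 1969-01-01 to 1969-12-31 is 365 days inclusive.
365 = 7 × 52 + 1, so there are 52 full weeks plus 1 extra day.
Each full week contributes one Friday: 52 so far.
The 1 extra day is Wednesday — none qualify.
Total: 52 + 0 = 52.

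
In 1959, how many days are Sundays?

52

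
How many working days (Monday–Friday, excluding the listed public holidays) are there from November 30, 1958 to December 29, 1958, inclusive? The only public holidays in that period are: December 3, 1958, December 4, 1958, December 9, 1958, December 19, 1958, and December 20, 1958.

17

November 30, 1958 is a Sunday.
The range spans 30 days (inclusive of both endpoints).
30 = 7 × 4 + 2, so there are 4 full weeks plus 2 extra days.
Each full week contributes 5 weekdays (Mon–Fri): 4 × 5 = 20.
The 2 extra days are Sun, Mon — 1 of them qualifies.
Total: 20 + 1 = 21.
Holidays: December 3, 1958 (Wed); December 4, 1958 (Thu); December 9, 1958 (Tue); December 19, 1958 (Fri); December 20, 1958 (Sat).
4 of the 5 holidays fall on weekdays; the rest are weekends and were already excluded.
Business days: 21 − 4 = 17.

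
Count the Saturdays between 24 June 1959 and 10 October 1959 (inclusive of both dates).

16

24 June 1959 is a Wednesday.
That's 109 days from start to end, counting both.
109 = 7 × 15 + 4, so there are 15 full weeks plus 4 extra days.
Each full week contributes one Saturday: 15 so far.
The 4 extra days are Wed, Thu, Fri, Sat — 1 of them qualifies.
Total: 15 + 1 = 16.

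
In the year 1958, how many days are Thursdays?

52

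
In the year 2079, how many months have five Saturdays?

A month has five Saturdays exactly when Saturday falls within its first (length − 28) days.
Jan: 31 days, starts Sun → 5 of Sun, Mon, Tue
Feb: 28 days, starts Wed → 5 of (none)
Mar: 31 days, starts Wed → 5 of Wed, Thu, Fri
Apr: 30 days, starts Sat → 5 of Sat, Sun ✓
May: 31 days, starts Mon → 5 of Mon, Tue, Wed
Jun: 30 days, starts Thu → 5 of Thu, Fri
Jul: 31 days, starts Sat → 5 of Sat, Sun, Mon ✓
Aug: 31 days, starts Tue → 5 of Tue, Wed, Thu
Sep: 30 days, starts Fri → 5 of Fri, Sat ✓
Oct: 31 days, starts Sun → 5 of Sun, Mon, Tue
Nov: 30 days, starts Wed → 5 of Wed, Thu
Dec: 31 days, starts Fri → 5 of Fri, Sat, Sun ✓
Months with five Saturdays: Apr, Jul, Sep, Dec.

4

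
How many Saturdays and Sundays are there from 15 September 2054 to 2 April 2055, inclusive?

15 September 2054 is a Tuesday.
The range spans 200 days (inclusive of both endpoints).
200 = 7 × 28 + 4, so there are 28 full weeks plus 4 extra days.
Each full week contributes 2 weekend days (Sat, Sun): 28 × 2 = 56.
The 4 extra days are Tue, Wed, Thu, Fri — none qualify.
Total: 56 + 0 = 56.

56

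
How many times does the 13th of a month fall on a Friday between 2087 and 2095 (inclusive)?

14

Friday-the-13ths by year:
2087: Jun
2088: Feb, Aug
2089: May
2090: Jan, Oct
2091: Apr, Jul
2092: Jun
2093: Feb, Mar, Nov
2094: Aug
2095: May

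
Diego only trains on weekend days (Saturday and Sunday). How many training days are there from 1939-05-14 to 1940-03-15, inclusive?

1939-05-14 is a Sunday.
The range spans 307 days (inclusive of both endpoints).
307 = 7 × 43 + 6, so there are 43 full weeks plus 6 extra days.
Each full week contributes 2 weekend days (Sat, Sun): 43 × 2 = 86.
The 6 extra days are Sunday, Monday, Tuesday, Wednesday, Thursday, Friday — 1 of them qualifies.
Total: 86 + 1 = 87.

87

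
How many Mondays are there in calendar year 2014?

52

Jan 1, 2014 is a Wednesday.
That's 365 days from start to end, counting both.
365 = 7 × 52 + 1, so there are 52 full weeks plus 1 extra day.
Each full week contributes one Monday: 52 so far.
The 1 extra day is Wednesday — none qualify.
Total: 52 + 0 = 52.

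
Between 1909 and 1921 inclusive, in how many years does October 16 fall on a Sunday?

Day of week of October 16 in each year:
1909: Sat, 1910: Sun ✓, 1911: Mon, 1912: Wed, 1913: Thu, 1914: Fri, 1915: Sat, 1916: Mon, 1917: Tue, 1918: Wed, 1919: Thu, 1920: Sat, 1921: Sun ✓
Sundays: 1910, 1921.

2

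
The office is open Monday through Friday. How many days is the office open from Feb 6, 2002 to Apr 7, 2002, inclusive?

43

Feb 6, 2002 is a Wednesday.
From Feb 6, 2002 to Apr 7, 2002 is 61 days inclusive.
61 = 7 × 8 + 5, so there are 8 full weeks plus 5 extra days.
Each full week contributes 5 weekdays (Mon–Fri): 8 × 5 = 40.
The 5 extra days are Wednesday, Thursday, Friday, Saturday, Sunday — 3 of them qualify.
Total: 40 + 3 = 43.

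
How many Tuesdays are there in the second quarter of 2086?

13

2086-04-01 is a Monday.
That's 91 days from start to end, counting both.
91 = 7 × 13, so the span is exactly 13 full weeks.
Each full week contributes one Tuesday: 13 so far.
Total: 13.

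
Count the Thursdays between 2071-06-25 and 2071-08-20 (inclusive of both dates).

9 Thursdays

2071-06-25 is a Thursday.
The range spans 57 days (inclusive of both endpoints).
57 = 7 × 8 + 1, so there are 8 full weeks plus 1 extra day.
Each full week contributes one Thursday: 8 so far.
The 1 extra day is Thursday — 1 of them qualifies.
Total: 8 + 1 = 9.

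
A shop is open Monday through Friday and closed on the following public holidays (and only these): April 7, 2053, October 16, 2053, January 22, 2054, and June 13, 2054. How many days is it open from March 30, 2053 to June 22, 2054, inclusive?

318

March 30, 2053 is a Sunday.
From March 30, 2053 to June 22, 2054 is 450 days inclusive.
450 = 7 × 64 + 2, so there are 64 full weeks plus 2 extra days.
Each full week contributes 5 weekdays (Mon–Fri): 64 × 5 = 320.
The 2 extra days are Sun, Mon — 1 of them qualifies.
Total: 320 + 1 = 321.
Holidays: April 7, 2053 (Mon); October 16, 2053 (Thu); January 22, 2054 (Thu); June 13, 2054 (Sat).
3 of the 4 holidays fall on weekdays; the rest are weekends and were already excluded.
Business days: 321 − 3 = 318.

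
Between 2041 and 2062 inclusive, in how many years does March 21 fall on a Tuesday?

4

Day of week of March 21 in each year:
2041: Thu, 2042: Fri, 2043: Sat, 2044: Mon, 2045: Tue ✓, 2046: Wed, 2047: Thu, 2048: Sat, 2049: Sun, 2050: Mon, 2051: Tue ✓, 2052: Thu, 2053: Fri, 2054: Sat, 2055: Sun, 2056: Tue ✓, 2057: Wed, 2058: Thu, 2059: Fri, 2060: Sun, 2061: Mon, 2062: Tue ✓
Tuesdays: 2045, 2051, 2056, 2062.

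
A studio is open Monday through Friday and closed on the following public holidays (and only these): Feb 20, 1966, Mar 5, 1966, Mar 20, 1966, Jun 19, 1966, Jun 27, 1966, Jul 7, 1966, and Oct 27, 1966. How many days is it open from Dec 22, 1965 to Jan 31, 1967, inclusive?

Dec 22, 1965 is a Wednesday.
From Dec 22, 1965 to Jan 31, 1967 is 406 days inclusive.
406 = 7 × 58, so the span is exactly 58 full weeks.
Each full week contributes 5 weekdays (Mon–Fri): 58 × 5 = 290.
Total: 290.
Holidays: Feb 20, 1966 (Sun); Mar 5, 1966 (Sat); Mar 20, 1966 (Sun); Jun 19, 1966 (Sun); Jun 27, 1966 (Mon); Jul 7, 1966 (Thu); Oct 27, 1966 (Thu).
3 of the 7 holidays fall on weekdays; the rest are weekends and were already excluded.
Business days: 290 − 3 = 287.

287 working days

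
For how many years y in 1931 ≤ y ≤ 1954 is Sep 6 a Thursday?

Day of week of September 6 in each year:
1931: Sun, 1932: Tue, 1933: Wed, 1934: Thu ✓, 1935: Fri, 1936: Sun, 1937: Mon, 1938: Tue, 1939: Wed, 1940: Fri, 1941: Sat, 1942: Sun, 1943: Mon, 1944: Wed, 1945: Thu ✓, 1946: Fri, 1947: Sat, 1948: Mon, 1949: Tue, 1950: Wed, 1951: Thu ✓, 1952: Sat, 1953: Sun, 1954: Mon
Thursdays: 1934, 1945, 1951.

3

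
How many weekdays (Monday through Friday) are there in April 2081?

April 1, 2081 is a Tuesday.
That's 30 days from start to end, counting both.
30 = 7 × 4 + 2, so there are 4 full weeks plus 2 extra days.
Each full week contributes 5 weekdays (Mon–Fri): 4 × 5 = 20.
The 2 extra days are Tuesday, Wednesday — 2 of them qualify.
Total: 20 + 2 = 22.

22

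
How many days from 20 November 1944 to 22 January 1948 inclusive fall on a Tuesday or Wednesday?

332

20 November 1944 is a Monday.
From 20 November 1944 to 22 January 1948 is 1159 days inclusive.
1159 = 7 × 165 + 4, so there are 165 full weeks plus 4 extra days.
Each full week contributes 2 days from the set (Tue, Wed): 165 × 2 = 330.
The 4 extra days are Monday, Tuesday, Wednesday, Thursday — 2 of them qualify.
Total: 330 + 2 = 332.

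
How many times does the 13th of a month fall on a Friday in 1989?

The 13th falls on a Friday when the month's 13th has weekday Fri.
Jan 13 is Fri ✓; Feb 13 is Mon; Mar 13 is Mon; Apr 13 is Thu; May 13 is Sat; Jun 13 is Tue; Jul 13 is Thu; Aug 13 is Sun; Sep 13 is Wed; Oct 13 is Fri ✓; Nov 13 is Mon; Dec 13 is Wed.
Friday the 13ths: Jan, Oct.

2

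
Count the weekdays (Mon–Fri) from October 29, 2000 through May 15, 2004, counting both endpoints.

925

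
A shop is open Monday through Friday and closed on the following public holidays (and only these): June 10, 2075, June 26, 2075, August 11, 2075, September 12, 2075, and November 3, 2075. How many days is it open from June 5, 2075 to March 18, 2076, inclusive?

June 5, 2075 is a Wednesday.
From June 5, 2075 to March 18, 2076 is 288 days inclusive.
288 = 7 × 41 + 1, so there are 41 full weeks plus 1 extra day.
Each full week contributes 5 weekdays (Mon–Fri): 41 × 5 = 205.
The 1 extra day is Wednesday — 1 of them qualifies.
Total: 205 + 1 = 206.
Holidays: June 10, 2075 (Mon); June 26, 2075 (Wed); August 11, 2075 (Sun); September 12, 2075 (Thu); November 3, 2075 (Sun).
3 of the 5 holidays fall on weekdays; the rest are weekends and were already excluded.
Business days: 206 − 3 = 203.

203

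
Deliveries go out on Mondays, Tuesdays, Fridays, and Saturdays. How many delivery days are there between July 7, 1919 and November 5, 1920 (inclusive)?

279

July 7, 1919 is a Monday.
The range spans 488 days (inclusive of both endpoints).
488 = 7 × 69 + 5, so there are 69 full weeks plus 5 extra days.
Each full week contributes 4 days from the set (Mon, Tue, Fri, Sat): 69 × 4 = 276.
The 5 extra days are Mon, Tue, Wed, Thu, Fri — 3 of them qualify.
Total: 276 + 3 = 279.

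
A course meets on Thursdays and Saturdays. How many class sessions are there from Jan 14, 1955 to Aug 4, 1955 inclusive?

Jan 14, 1955 is a Friday.
From Jan 14, 1955 to Aug 4, 1955 is 203 days inclusive.
203 = 7 × 29, so the span is exactly 29 full weeks.
Each full week contributes 2 days from the set (Thu, Sat): 29 × 2 = 58.

58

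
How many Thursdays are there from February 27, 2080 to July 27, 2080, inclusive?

22

February 27, 2080 is a Tuesday.
The range spans 152 days (inclusive of both endpoints).
152 = 7 × 21 + 5, so there are 21 full weeks plus 5 extra days.
Each full week contributes one Thursday: 21 so far.
The 5 extra days are Tuesday, Wednesday, Thursday, Friday, Saturday — 1 of them qualifies.
Total: 21 + 1 = 22.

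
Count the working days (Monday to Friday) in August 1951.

Aug 1, 1951 is a Wednesday.
From Aug 1, 1951 to Aug 31, 1951 is 31 days inclusive.
31 = 7 × 4 + 3, so there are 4 full weeks plus 3 extra days.
Each full week contributes 5 weekdays (Mon–Fri): 4 × 5 = 20.
The 3 extra days are Wednesday, Thursday, Friday — 3 of them qualify.
Total: 20 + 3 = 23.

23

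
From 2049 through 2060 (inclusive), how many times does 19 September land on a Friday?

Day of week of September 19 in each year:
2049: Sun, 2050: Mon, 2051: Tue, 2052: Thu, 2053: Fri ✓, 2054: Sat, 2055: Sun, 2056: Tue, 2057: Wed, 2058: Thu, 2059: Fri ✓, 2060: Sun
Fridays: 2053, 2059.

2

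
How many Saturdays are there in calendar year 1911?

52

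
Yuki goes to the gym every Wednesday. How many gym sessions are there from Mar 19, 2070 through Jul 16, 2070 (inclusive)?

Mar 19, 2070 is a Wednesday.
From Mar 19, 2070 to Jul 16, 2070 is 120 days inclusive.
120 = 7 × 17 + 1, so there are 17 full weeks plus 1 extra day.
Each full week contributes one Wednesday: 17 so far.
The 1 extra day is Wednesday — 1 of them qualifies.
Total: 17 + 1 = 18.

18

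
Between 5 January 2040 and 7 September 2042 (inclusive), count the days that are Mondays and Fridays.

5 January 2040 is a Thursday.
That's 977 days from start to end, counting both.
977 = 7 × 139 + 4, so there are 139 full weeks plus 4 extra days.
Each full week contributes 2 days from the set (Mon, Fri): 139 × 2 = 278.
The 4 extra days are Thu, Fri, Sat, Sun — 1 of them qualifies.
Total: 278 + 1 = 279.

279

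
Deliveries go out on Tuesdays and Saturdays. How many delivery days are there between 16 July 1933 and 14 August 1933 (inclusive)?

16 July 1933 is a Sunday.
The range spans 30 days (inclusive of both endpoints).
30 = 7 × 4 + 2, so there are 4 full weeks plus 2 extra days.
Each full week contributes 2 days from the set (Tue, Sat): 4 × 2 = 8.
The 2 extra days are Sunday, Monday — none qualify.
Total: 8 + 0 = 8.

8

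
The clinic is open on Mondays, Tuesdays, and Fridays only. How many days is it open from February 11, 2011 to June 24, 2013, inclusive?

February 11, 2011 is a Friday.
That's 865 days from start to end, counting both.
865 = 7 × 123 + 4, so there are 123 full weeks plus 4 extra days.
Each full week contributes 3 days from the set (Mon, Tue, Fri): 123 × 3 = 369.
The 4 extra days are Fri, Sat, Sun, Mon — 2 of them qualify.
Total: 369 + 2 = 371.

371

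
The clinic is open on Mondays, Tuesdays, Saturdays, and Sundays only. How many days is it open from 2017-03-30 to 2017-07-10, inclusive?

59

2017-03-30 is a Thursday.
From 2017-03-30 to 2017-07-10 is 103 days inclusive.
103 = 7 × 14 + 5, so there are 14 full weeks plus 5 extra days.
Each full week contributes 4 days from the set (Mon, Tue, Sat, Sun): 14 × 4 = 56.
The 5 extra days are Thursday, Friday, Saturday, Sunday, Monday — 3 of them qualify.
Total: 56 + 3 = 59.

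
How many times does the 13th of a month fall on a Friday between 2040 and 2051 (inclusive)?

Friday-the-13ths by year:
2040: Jan, Apr, Jul
2041: Sep, Dec
2042: Jun
2043: Feb, Mar, Nov
2044: May
2045: Jan, Oct
2046: Apr, Jul
2047: Sep, Dec
2048: Mar, Nov
2049: Aug
2050: May
2051: Jan, Oct

22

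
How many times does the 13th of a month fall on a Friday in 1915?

1

The 13th falls on a Friday when the month's 13th has weekday Fri.
Jan 13 is Wed; Feb 13 is Sat; Mar 13 is Sat; Apr 13 is Tue; May 13 is Thu; Jun 13 is Sun; Jul 13 is Tue; Aug 13 is Fri ✓; Sep 13 is Mon; Oct 13 is Wed; Nov 13 is Sat; Dec 13 is Mon.
Friday the 13ths: Aug.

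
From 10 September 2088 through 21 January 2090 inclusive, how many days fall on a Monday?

10 September 2088 is a Friday.
That's 499 days from start to end, counting both.
499 = 7 × 71 + 2, so there are 71 full weeks plus 2 extra days.
Each full week contributes one Monday: 71 so far.
The 2 extra days are Fri, Sat — none qualify.
Total: 71 + 0 = 71.

71 Mondays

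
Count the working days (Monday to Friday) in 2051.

260

2051-01-01 is a Sunday.
From 2051-01-01 to 2051-12-31 is 365 days inclusive.
365 = 7 × 52 + 1, so there are 52 full weeks plus 1 extra day.
Each full week contributes 5 weekdays (Mon–Fri): 52 × 5 = 260.
The 1 extra day is Sunday — none qualify.
Total: 260 + 0 = 260.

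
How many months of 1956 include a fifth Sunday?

A month has five Sundays exactly when Sunday falls within its first (length − 28) days.
Jan: 31 days, starts Sun → 5 of Sun, Mon, Tue ✓
Feb: 29 days, starts Wed → 5 of Wed
Mar: 31 days, starts Thu → 5 of Thu, Fri, Sat
Apr: 30 days, starts Sun → 5 of Sun, Mon ✓
May: 31 days, starts Tue → 5 of Tue, Wed, Thu
Jun: 30 days, starts Fri → 5 of Fri, Sat
Jul: 31 days, starts Sun → 5 of Sun, Mon, Tue ✓
Aug: 31 days, starts Wed → 5 of Wed, Thu, Fri
Sep: 30 days, starts Sat → 5 of Sat, Sun ✓
Oct: 31 days, starts Mon → 5 of Mon, Tue, Wed
Nov: 30 days, starts Thu → 5 of Thu, Fri
Dec: 31 days, starts Sat → 5 of Sat, Sun, Mon ✓
Months with five Sundays: Jan, Apr, Jul, Sep, Dec.

5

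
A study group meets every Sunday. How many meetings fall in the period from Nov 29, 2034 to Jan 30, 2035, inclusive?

Nov 29, 2034 is a Wednesday.
The range spans 63 days (inclusive of both endpoints).
63 = 7 × 9, so the span is exactly 9 full weeks.
Each full week contributes one Sunday: 9 so far.

9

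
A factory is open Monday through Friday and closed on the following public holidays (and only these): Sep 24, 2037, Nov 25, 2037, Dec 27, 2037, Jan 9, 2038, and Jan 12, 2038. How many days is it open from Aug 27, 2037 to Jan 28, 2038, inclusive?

Aug 27, 2037 is a Thursday.
From Aug 27, 2037 to Jan 28, 2038 is 155 days inclusive.
155 = 7 × 22 + 1, so there are 22 full weeks plus 1 extra day.
Each full week contributes 5 weekdays (Mon–Fri): 22 × 5 = 110.
The 1 extra day is Thursday — 1 of them qualifies.
Total: 110 + 1 = 111.
Holidays: Sep 24, 2037 (Thu); Nov 25, 2037 (Wed); Dec 27, 2037 (Sun); Jan 9, 2038 (Sat); Jan 12, 2038 (Tue).
3 of the 5 holidays fall on weekdays; the rest are weekends and were already excluded.
Business days: 111 − 3 = 108.

108 business days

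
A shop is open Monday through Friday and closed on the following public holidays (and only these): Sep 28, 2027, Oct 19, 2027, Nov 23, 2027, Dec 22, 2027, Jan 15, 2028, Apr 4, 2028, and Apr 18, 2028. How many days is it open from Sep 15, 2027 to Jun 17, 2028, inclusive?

192

Sep 15, 2027 is a Wednesday.
The range spans 277 days (inclusive of both endpoints).
277 = 7 × 39 + 4, so there are 39 full weeks plus 4 extra days.
Each full week contributes 5 weekdays (Mon–Fri): 39 × 5 = 195.
The 4 extra days are Wed, Thu, Fri, Sat — 3 of them qualify.
Total: 195 + 3 = 198.
Holidays: Sep 28, 2027 (Tue); Oct 19, 2027 (Tue); Nov 23, 2027 (Tue); Dec 22, 2027 (Wed); Jan 15, 2028 (Sat); Apr 4, 2028 (Tue); Apr 18, 2028 (Tue).
6 of the 7 holidays fall on weekdays; the rest are weekends and were already excluded.
Business days: 198 − 6 = 192.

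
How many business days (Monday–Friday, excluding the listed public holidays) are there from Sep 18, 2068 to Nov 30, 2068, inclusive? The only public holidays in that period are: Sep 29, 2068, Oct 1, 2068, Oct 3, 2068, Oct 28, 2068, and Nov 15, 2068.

51 business days

Sep 18, 2068 is a Tuesday.
That's 74 days from start to end, counting both.
74 = 7 × 10 + 4, so there are 10 full weeks plus 4 extra days.
Each full week contributes 5 weekdays (Mon–Fri): 10 × 5 = 50.
The 4 extra days are Tuesday, Wednesday, Thursday, Friday — 4 of them qualify.
Total: 50 + 4 = 54.
Holidays: Sep 29, 2068 (Sat); Oct 1, 2068 (Mon); Oct 3, 2068 (Wed); Oct 28, 2068 (Sun); Nov 15, 2068 (Thu).
3 of the 5 holidays fall on weekdays; the rest are weekends and were already excluded.
Business days: 54 − 3 = 51.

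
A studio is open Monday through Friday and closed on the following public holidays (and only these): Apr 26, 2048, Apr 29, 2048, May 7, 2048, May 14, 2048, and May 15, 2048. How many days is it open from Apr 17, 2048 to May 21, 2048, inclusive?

21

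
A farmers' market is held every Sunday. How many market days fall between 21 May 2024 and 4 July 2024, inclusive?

21 May 2024 is a Tuesday.
From 21 May 2024 to 4 July 2024 is 45 days inclusive.
45 = 7 × 6 + 3, so there are 6 full weeks plus 3 extra days.
Each full week contributes one Sunday: 6 so far.
The 3 extra days are Tuesday, Wednesday, Thursday — none qualify.
Total: 6 + 0 = 6.

6 Sundays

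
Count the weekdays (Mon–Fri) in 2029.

261 weekdays

2029-01-01 is a Monday.
That's 365 days from start to end, counting both.
365 = 7 × 52 + 1, so there are 52 full weeks plus 1 extra day.
Each full week contributes 5 weekdays (Mon–Fri): 52 × 5 = 260.
The 1 extra day is Monday — 1 of them qualifies.
Total: 260 + 1 = 261.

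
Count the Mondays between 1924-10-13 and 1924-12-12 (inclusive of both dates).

1924-10-13 is a Monday.
That's 61 days from start to end, counting both.
61 = 7 × 8 + 5, so there are 8 full weeks plus 5 extra days.
Each full week contributes one Monday: 8 so far.
The 5 extra days are Monday, Tuesday, Wednesday, Thursday, Friday — 1 of them qualifies.
Total: 8 + 1 = 9.

9 Mondays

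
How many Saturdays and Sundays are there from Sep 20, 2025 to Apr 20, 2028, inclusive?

270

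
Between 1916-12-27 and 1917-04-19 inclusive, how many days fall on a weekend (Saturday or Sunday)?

1916-12-27 is a Wednesday.
The range spans 114 days (inclusive of both endpoints).
114 = 7 × 16 + 2, so there are 16 full weeks plus 2 extra days.
Each full week contributes 2 weekend days (Sat, Sun): 16 × 2 = 32.
The 2 extra days are Wednesday, Thursday — none qualify.
Total: 32 + 0 = 32.

32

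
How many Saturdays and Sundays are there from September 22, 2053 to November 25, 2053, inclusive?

18

September 22, 2053 is a Monday.
From September 22, 2053 to November 25, 2053 is 65 days inclusive.
65 = 7 × 9 + 2, so there are 9 full weeks plus 2 extra days.
Each full week contributes 2 weekend days (Sat, Sun): 9 × 2 = 18.
The 2 extra days are Monday, Tuesday — none qualify.
Total: 18 + 0 = 18.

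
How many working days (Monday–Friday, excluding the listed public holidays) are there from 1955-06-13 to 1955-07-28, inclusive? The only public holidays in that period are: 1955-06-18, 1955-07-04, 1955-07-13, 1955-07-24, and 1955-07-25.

31 working days

1955-06-13 is a Monday.
From 1955-06-13 to 1955-07-28 is 46 days inclusive.
46 = 7 × 6 + 4, so there are 6 full weeks plus 4 extra days.
Each full week contributes 5 weekdays (Mon–Fri): 6 × 5 = 30.
The 4 extra days are Mon, Tue, Wed, Thu — 4 of them qualify.
Total: 30 + 4 = 34.
Holidays: 1955-06-18 (Sat); 1955-07-04 (Mon); 1955-07-13 (Wed); 1955-07-24 (Sun); 1955-07-25 (Mon).
3 of the 5 holidays fall on weekdays; the rest are weekends and were already excluded.
Business days: 34 − 3 = 31.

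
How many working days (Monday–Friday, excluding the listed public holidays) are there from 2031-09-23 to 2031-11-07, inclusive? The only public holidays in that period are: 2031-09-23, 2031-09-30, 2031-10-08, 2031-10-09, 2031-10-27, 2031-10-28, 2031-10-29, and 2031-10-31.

26

2031-09-23 is a Tuesday.
From 2031-09-23 to 2031-11-07 is 46 days inclusive.
46 = 7 × 6 + 4, so there are 6 full weeks plus 4 extra days.
Each full week contributes 5 weekdays (Mon–Fri): 6 × 5 = 30.
The 4 extra days are Tue, Wed, Thu, Fri — 4 of them qualify.
Total: 30 + 4 = 34.
Holidays: 2031-09-23 (Tue); 2031-09-30 (Tue); 2031-10-08 (Wed); 2031-10-09 (Thu); 2031-10-27 (Mon); 2031-10-28 (Tue); 2031-10-29 (Wed); 2031-10-31 (Fri).
All 8 holidays fall on weekdays, so subtract 8.
Business days: 34 − 8 = 26.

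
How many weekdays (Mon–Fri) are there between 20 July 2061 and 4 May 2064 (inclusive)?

728 weekdays

20 July 2061 is a Wednesday.
That's 1020 days from start to end, counting both.
1020 = 7 × 145 + 5, so there are 145 full weeks plus 5 extra days.
Each full week contributes 5 weekdays (Mon–Fri): 145 × 5 = 725.
The 5 extra days are Wed, Thu, Fri, Sat, Sun — 3 of them qualify.
Total: 725 + 3 = 728.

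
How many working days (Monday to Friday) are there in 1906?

Jan 1, 1906 is a Monday.
From Jan 1, 1906 to Dec 31, 1906 is 365 days inclusive.
365 = 7 × 52 + 1, so there are 52 full weeks plus 1 extra day.
Each full week contributes 5 weekdays (Mon–Fri): 52 × 5 = 260.
The 1 extra day is Mon — 1 of them qualifies.
Total: 260 + 1 = 261.

261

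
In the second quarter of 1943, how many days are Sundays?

13

April 1, 1943 is a Thursday.
That's 91 days from start to end, counting both.
91 = 7 × 13, so the span is exactly 13 full weeks.
Each full week contributes one Sunday: 13 so far.
Total: 13.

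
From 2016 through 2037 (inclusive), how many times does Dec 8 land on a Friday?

4

Day of week of December 8 in each year:
2016: Thu, 2017: Fri ✓, 2018: Sat, 2019: Sun, 2020: Tue, 2021: Wed, 2022: Thu, 2023: Fri ✓, 2024: Sun, 2025: Mon, 2026: Tue, 2027: Wed, 2028: Fri ✓, 2029: Sat, 2030: Sun, 2031: Mon, 2032: Wed, 2033: Thu, 2034: Fri ✓, 2035: Sat, 2036: Mon, 2037: Tue
Fridays: 2017, 2023, 2028, 2034.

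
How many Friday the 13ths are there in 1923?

2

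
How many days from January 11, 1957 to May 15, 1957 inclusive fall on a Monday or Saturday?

36

January 11, 1957 is a Friday.
From January 11, 1957 to May 15, 1957 is 125 days inclusive.
125 = 7 × 17 + 6, so there are 17 full weeks plus 6 extra days.
Each full week contributes 2 days from the set (Mon, Sat): 17 × 2 = 34.
The 6 extra days are Fri, Sat, Sun, Mon, Tue, Wed — 2 of them qualify.
Total: 34 + 2 = 36.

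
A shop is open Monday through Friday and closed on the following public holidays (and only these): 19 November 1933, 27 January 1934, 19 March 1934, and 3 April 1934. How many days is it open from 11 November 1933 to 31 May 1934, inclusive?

11 November 1933 is a Saturday.
The range spans 202 days (inclusive of both endpoints).
202 = 7 × 28 + 6, so there are 28 full weeks plus 6 extra days.
Each full week contributes 5 weekdays (Mon–Fri): 28 × 5 = 140.
The 6 extra days are Saturday, Sunday, Monday, Tuesday, Wednesday, Thursday — 4 of them qualify.
Total: 140 + 4 = 144.
Holidays: 19 November 1933 (Sun); 27 January 1934 (Sat); 19 March 1934 (Mon); 3 April 1934 (Tue).
2 of the 4 holidays fall on weekdays; the rest are weekends and were already excluded.
Business days: 144 − 2 = 142.

142 working days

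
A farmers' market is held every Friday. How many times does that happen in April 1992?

Apr 1, 1992 is a Wednesday.
That's 30 days from start to end, counting both.
30 = 7 × 4 + 2, so there are 4 full weeks plus 2 extra days.
Each full week contributes one Friday: 4 so far.
The 2 extra days are Wednesday, Thursday — none qualify.
Total: 4 + 0 = 4.

4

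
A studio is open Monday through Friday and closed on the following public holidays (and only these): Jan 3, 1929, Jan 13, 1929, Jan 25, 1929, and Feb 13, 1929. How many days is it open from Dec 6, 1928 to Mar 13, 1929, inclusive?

67

Dec 6, 1928 is a Thursday.
The range spans 98 days (inclusive of both endpoints).
98 = 7 × 14, so the span is exactly 14 full weeks.
Each full week contributes 5 weekdays (Mon–Fri): 14 × 5 = 70.
Total: 70.
Holidays: Jan 3, 1929 (Thu); Jan 13, 1929 (Sun); Jan 25, 1929 (Fri); Feb 13, 1929 (Wed).
3 of the 4 holidays fall on weekdays; the rest are weekends and were already excluded.
Business days: 70 − 3 = 67.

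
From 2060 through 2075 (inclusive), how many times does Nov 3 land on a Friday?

2

Day of week of November 3 in each year:
2060: Wed, 2061: Thu, 2062: Fri ✓, 2063: Sat, 2064: Mon, 2065: Tue, 2066: Wed, 2067: Thu, 2068: Sat, 2069: Sun, 2070: Mon, 2071: Tue, 2072: Thu, 2073: Fri ✓, 2074: Sat, 2075: Sun
Fridays: 2062, 2073.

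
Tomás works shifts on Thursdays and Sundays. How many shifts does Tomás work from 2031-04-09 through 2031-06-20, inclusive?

21

2031-04-09 is a Wednesday.
From 2031-04-09 to 2031-06-20 is 73 days inclusive.
73 = 7 × 10 + 3, so there are 10 full weeks plus 3 extra days.
Each full week contributes 2 days from the set (Thu, Sun): 10 × 2 = 20.
The 3 extra days are Wednesday, Thursday, Friday — 1 of them qualifies.
Total: 20 + 1 = 21.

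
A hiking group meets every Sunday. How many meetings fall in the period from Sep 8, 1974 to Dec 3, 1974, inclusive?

13

Sep 8, 1974 is a Sunday.
From Sep 8, 1974 to Dec 3, 1974 is 87 days inclusive.
87 = 7 × 12 + 3, so there are 12 full weeks plus 3 extra days.
Each full week contributes one Sunday: 12 so far.
The 3 extra days are Sun, Mon, Tue — 1 of them qualifies.
Total: 12 + 1 = 13.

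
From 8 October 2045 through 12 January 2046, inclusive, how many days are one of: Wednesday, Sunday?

28

8 October 2045 is a Sunday.
That's 97 days from start to end, counting both.
97 = 7 × 13 + 6, so there are 13 full weeks plus 6 extra days.
Each full week contributes 2 days from the set (Wed, Sun): 13 × 2 = 26.
The 6 extra days are Sun, Mon, Tue, Wed, Thu, Fri — 2 of them qualify.
Total: 26 + 2 = 28.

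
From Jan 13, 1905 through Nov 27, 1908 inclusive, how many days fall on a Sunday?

202

Jan 13, 1905 is a Friday.
That's 1415 days from start to end, counting both.
1415 = 7 × 202 + 1, so there are 202 full weeks plus 1 extra day.
Each full week contributes one Sunday: 202 so far.
The 1 extra day is Friday — none qualify.
Total: 202 + 0 = 202.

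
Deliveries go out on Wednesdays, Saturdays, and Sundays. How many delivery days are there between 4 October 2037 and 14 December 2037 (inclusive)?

4 October 2037 is a Sunday.
From 4 October 2037 to 14 December 2037 is 72 days inclusive.
72 = 7 × 10 + 2, so there are 10 full weeks plus 2 extra days.
Each full week contributes 3 days from the set (Wed, Sat, Sun): 10 × 3 = 30.
The 2 extra days are Sun, Mon — 1 of them qualifies.
Total: 30 + 1 = 31.

31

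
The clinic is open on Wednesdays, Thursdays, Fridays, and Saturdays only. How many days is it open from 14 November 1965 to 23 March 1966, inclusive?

73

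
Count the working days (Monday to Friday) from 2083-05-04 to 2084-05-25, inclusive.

2083-05-04 is a Tuesday.
The range spans 388 days (inclusive of both endpoints).
388 = 7 × 55 + 3, so there are 55 full weeks plus 3 extra days.
Each full week contributes 5 weekdays (Mon–Fri): 55 × 5 = 275.
The 3 extra days are Tue, Wed, Thu — 3 of them qualify.
Total: 275 + 3 = 278.

278 weekdays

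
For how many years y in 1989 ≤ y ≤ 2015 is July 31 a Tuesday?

Day of week of July 31 in each year:
1989: Mon, 1990: Tue ✓, 1991: Wed, 1992: Fri, 1993: Sat, 1994: Sun, 1995: Mon, 1996: Wed, 1997: Thu, 1998: Fri, 1999: Sat, 2000: Mon, 2001: Tue ✓, 2002: Wed, 2003: Thu, 2004: Sat, 2005: Sun, 2006: Mon, 2007: Tue ✓, 2008: Thu, 2009: Fri, 2010: Sat, 2011: Sun, 2012: Tue ✓, 2013: Wed, 2014: Thu, 2015: Fri
Tuesdays: 1990, 2001, 2007, 2012.

4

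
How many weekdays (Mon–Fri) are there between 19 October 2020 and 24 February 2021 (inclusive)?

93 weekdays

19 October 2020 is a Monday.
The range spans 129 days (inclusive of both endpoints).
129 = 7 × 18 + 3, so there are 18 full weeks plus 3 extra days.
Each full week contributes 5 weekdays (Mon–Fri): 18 × 5 = 90.
The 3 extra days are Monday, Tuesday, Wednesday — 3 of them qualify.
Total: 90 + 3 = 93.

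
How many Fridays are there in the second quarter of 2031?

1 April 2031 is a Tuesday.
From 1 April 2031 to 30 June 2031 is 91 days inclusive.
91 = 7 × 13, so the span is exactly 13 full weeks.
Each full week contributes one Friday: 13 so far.
Total: 13.

13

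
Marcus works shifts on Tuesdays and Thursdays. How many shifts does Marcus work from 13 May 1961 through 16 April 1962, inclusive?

13 May 1961 is a Saturday.
That's 339 days from start to end, counting both.
339 = 7 × 48 + 3, so there are 48 full weeks plus 3 extra days.
Each full week contributes 2 days from the set (Tue, Thu): 48 × 2 = 96.
The 3 extra days are Sat, Sun, Mon — none qualify.
Total: 96 + 0 = 96.

96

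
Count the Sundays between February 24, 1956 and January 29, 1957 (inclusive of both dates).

February 24, 1956 is a Friday.
That's 341 days from start to end, counting both.
341 = 7 × 48 + 5, so there are 48 full weeks plus 5 extra days.
Each full week contributes one Sunday: 48 so far.
The 5 extra days are Fri, Sat, Sun, Mon, Tue — 1 of them qualifies.
Total: 48 + 1 = 49.

49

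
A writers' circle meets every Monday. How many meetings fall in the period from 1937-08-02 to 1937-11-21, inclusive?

16

1937-08-02 is a Monday.
From 1937-08-02 to 1937-11-21 is 112 days inclusive.
112 = 7 × 16, so the span is exactly 16 full weeks.
Each full week contributes one Monday: 16 so far.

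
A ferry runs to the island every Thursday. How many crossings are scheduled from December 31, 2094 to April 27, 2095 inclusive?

16 Thursdays

December 31, 2094 is a Friday.
That's 118 days from start to end, counting both.
118 = 7 × 16 + 6, so there are 16 full weeks plus 6 extra days.
Each full week contributes one Thursday: 16 so far.
The 6 extra days are Friday, Saturday, Sunday, Monday, Tuesday, Wednesday — none qualify.
Total: 16 + 0 = 16.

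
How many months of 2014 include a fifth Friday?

A month has five Fridays exactly when Friday falls within its first (length − 28) days.
Jan: 31 days, starts Wed → 5 of Wed, Thu, Fri ✓
Feb: 28 days, starts Sat → 5 of (none)
Mar: 31 days, starts Sat → 5 of Sat, Sun, Mon
Apr: 30 days, starts Tue → 5 of Tue, Wed
May: 31 days, starts Thu → 5 of Thu, Fri, Sat ✓
Jun: 30 days, starts Sun → 5 of Sun, Mon
Jul: 31 days, starts Tue → 5 of Tue, Wed, Thu
Aug: 31 days, starts Fri → 5 of Fri, Sat, Sun ✓
Sep: 30 days, starts Mon → 5 of Mon, Tue
Oct: 31 days, starts Wed → 5 of Wed, Thu, Fri ✓
Nov: 30 days, starts Sat → 5 of Sat, Sun
Dec: 31 days, starts Mon → 5 of Mon, Tue, Wed
Months with five Fridays: Jan, May, Aug, Oct.

4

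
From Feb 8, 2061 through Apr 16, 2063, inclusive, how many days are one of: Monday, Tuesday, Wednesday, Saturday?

Feb 8, 2061 is a Tuesday.
The range spans 798 days (inclusive of both endpoints).
798 = 7 × 114, so the span is exactly 114 full weeks.
Each full week contributes 4 days from the set (Mon, Tue, Wed, Sat): 114 × 4 = 456.
Total: 456.

456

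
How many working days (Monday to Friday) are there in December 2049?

23

1 December 2049 is a Wednesday.
From 1 December 2049 to 31 December 2049 is 31 days inclusive.
31 = 7 × 4 + 3, so there are 4 full weeks plus 3 extra days.
Each full week contributes 5 weekdays (Mon–Fri): 4 × 5 = 20.
The 3 extra days are Wed, Thu, Fri — 3 of them qualify.
Total: 20 + 3 = 23.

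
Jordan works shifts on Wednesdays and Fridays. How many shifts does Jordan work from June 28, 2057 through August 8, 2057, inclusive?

12

June 28, 2057 is a Thursday.
That's 42 days from start to end, counting both.
42 = 7 × 6, so the span is exactly 6 full weeks.
Each full week contributes 2 days from the set (Wed, Fri): 6 × 2 = 12.
Total: 12.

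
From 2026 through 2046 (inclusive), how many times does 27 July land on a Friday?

Day of week of July 27 in each year:
2026: Mon, 2027: Tue, 2028: Thu, 2029: Fri ✓, 2030: Sat, 2031: Sun, 2032: Tue, 2033: Wed, 2034: Thu, 2035: Fri ✓, 2036: Sun, 2037: Mon, 2038: Tue, 2039: Wed, 2040: Fri ✓, 2041: Sat, 2042: Sun, 2043: Mon, 2044: Wed, 2045: Thu, 2046: Fri ✓
Fridays: 2029, 2035, 2040, 2046.

4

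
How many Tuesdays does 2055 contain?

2055-01-01 is a Friday.
That's 365 days from start to end, counting both.
365 = 7 × 52 + 1, so there are 52 full weeks plus 1 extra day.
Each full week contributes one Tuesday: 52 so far.
The 1 extra day is Fri — none qualify.
Total: 52 + 0 = 52.

52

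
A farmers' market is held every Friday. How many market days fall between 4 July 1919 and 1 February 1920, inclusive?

4 July 1919 is a Friday.
The range spans 213 days (inclusive of both endpoints).
213 = 7 × 30 + 3, so there are 30 full weeks plus 3 extra days.
Each full week contributes one Friday: 30 so far.
The 3 extra days are Friday, Saturday, Sunday — 1 of them qualifies.
Total: 30 + 1 = 31.

31 Fridays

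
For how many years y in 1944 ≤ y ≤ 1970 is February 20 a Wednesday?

Day of week of February 20 in each year:
1944: Sun, 1945: Tue, 1946: Wed ✓, 1947: Thu, 1948: Fri, 1949: Sun, 1950: Mon, 1951: Tue, 1952: Wed ✓, 1953: Fri, 1954: Sat, 1955: Sun, 1956: Mon, 1957: Wed ✓, 1958: Thu, 1959: Fri, 1960: Sat, 1961: Mon, 1962: Tue, 1963: Wed ✓, 1964: Thu, 1965: Sat, 1966: Sun, 1967: Mon, 1968: Tue, 1969: Thu, 1970: Fri
Wednesdays: 1946, 1952, 1957, 1963.

4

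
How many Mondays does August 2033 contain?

5

August 1, 2033 is a Monday.
From August 1, 2033 to August 31, 2033 is 31 days inclusive.
31 = 7 × 4 + 3, so there are 4 full weeks plus 3 extra days.
Each full week contributes one Monday: 4 so far.
The 3 extra days are Monday, Tuesday, Wednesday — 1 of them qualifies.
Total: 4 + 1 = 5.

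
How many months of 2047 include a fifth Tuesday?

A month has five Tuesdays exactly when Tuesday falls within its first (length − 28) days.
Jan: 31 days, starts Tue → 5 of Tue, Wed, Thu ✓
Feb: 28 days, starts Fri → 5 of (none)
Mar: 31 days, starts Fri → 5 of Fri, Sat, Sun
Apr: 30 days, starts Mon → 5 of Mon, Tue ✓
May: 31 days, starts Wed → 5 of Wed, Thu, Fri
Jun: 30 days, starts Sat → 5 of Sat, Sun
Jul: 31 days, starts Mon → 5 of Mon, Tue, Wed ✓
Aug: 31 days, starts Thu → 5 of Thu, Fri, Sat
Sep: 30 days, starts Sun → 5 of Sun, Mon
Oct: 31 days, starts Tue → 5 of Tue, Wed, Thu ✓
Nov: 30 days, starts Fri → 5 of Fri, Sat
Dec: 31 days, starts Sun → 5 of Sun, Mon, Tue ✓
Months with five Tuesdays: Jan, Apr, Jul, Oct, Dec.

5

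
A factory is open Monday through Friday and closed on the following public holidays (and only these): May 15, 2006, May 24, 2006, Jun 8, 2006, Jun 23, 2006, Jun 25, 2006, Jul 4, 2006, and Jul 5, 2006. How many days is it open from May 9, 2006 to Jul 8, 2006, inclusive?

38

May 9, 2006 is a Tuesday.
That's 61 days from start to end, counting both.
61 = 7 × 8 + 5, so there are 8 full weeks plus 5 extra days.
Each full week contributes 5 weekdays (Mon–Fri): 8 × 5 = 40.
The 5 extra days are Tue, Wed, Thu, Fri, Sat — 4 of them qualify.
Total: 40 + 4 = 44.
Holidays: May 15, 2006 (Mon); May 24, 2006 (Wed); Jun 8, 2006 (Thu); Jun 23, 2006 (Fri); Jun 25, 2006 (Sun); Jul 4, 2006 (Tue); Jul 5, 2006 (Wed).
6 of the 7 holidays fall on weekdays; the rest are weekends and were already excluded.
Business days: 44 − 6 = 38.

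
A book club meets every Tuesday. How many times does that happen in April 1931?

4

1931-04-01 is a Wednesday.
From 1931-04-01 to 1931-04-30 is 30 days inclusive.
30 = 7 × 4 + 2, so there are 4 full weeks plus 2 extra days.
Each full week contributes one Tuesday: 4 so far.
The 2 extra days are Wed, Thu — none qualify.
Total: 4 + 0 = 4.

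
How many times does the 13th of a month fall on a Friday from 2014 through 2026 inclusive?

Friday-the-13ths by year:
2014: Jun
2015: Feb, Mar, Nov
2016: May
2017: Jan, Oct
2018: Apr, Jul
2019: Sep, Dec
2020: Mar, Nov
2021: Aug
2022: May
2023: Jan, Oct
2024: Sep, Dec
2025: Jun
2026: Feb, Mar, Nov

23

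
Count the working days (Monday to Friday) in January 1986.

23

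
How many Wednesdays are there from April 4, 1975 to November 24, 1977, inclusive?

138

April 4, 1975 is a Friday.
From April 4, 1975 to November 24, 1977 is 966 days inclusive.
966 = 7 × 138, so the span is exactly 138 full weeks.
Each full week contributes one Wednesday: 138 so far.
Total: 138.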